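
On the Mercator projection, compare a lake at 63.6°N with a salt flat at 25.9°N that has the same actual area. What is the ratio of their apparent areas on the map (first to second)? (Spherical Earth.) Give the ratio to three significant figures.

4.09

Mercator areal scale is sec²φ.
At 63.6°: sec²(63.6°) = 1/0.4446² = 5.058.
At 25.9°: sec²(25.9°) = 1/0.8996² = 1.236.
Ratio = 5.058/1.236 = cos²(25.9°)/cos²(63.6°) ≈ 4.09.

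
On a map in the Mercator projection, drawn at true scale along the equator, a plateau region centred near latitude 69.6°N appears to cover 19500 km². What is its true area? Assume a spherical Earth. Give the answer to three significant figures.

Mercator is conformal, so the point scale is isotropic: h = k = sec φ = 1/cos φ.
Areal scale = k² = sec²φ = 1/cos²(69.6°) = 1/0.3486² = 8.230.
True area = apparent / (areal scale) = 19500 / 8.230 ≈ 2370 km².

2370 km²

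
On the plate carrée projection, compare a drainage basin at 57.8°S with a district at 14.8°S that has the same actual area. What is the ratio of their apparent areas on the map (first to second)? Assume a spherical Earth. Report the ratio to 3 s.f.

1.81

In the plate carrée (x = Rλ, y = Rφ), meridians are true-scale (h = 1) and parallels are stretched by k = sec φ.
Areal scale at 57.8°: h·k = 1.000 × 1.877 = 1.877.
Areal scale at 14.8°: h·k = 1.000 × 1.034 = 1.034.
Ratio = 1.877/1.034 ≈ 1.81.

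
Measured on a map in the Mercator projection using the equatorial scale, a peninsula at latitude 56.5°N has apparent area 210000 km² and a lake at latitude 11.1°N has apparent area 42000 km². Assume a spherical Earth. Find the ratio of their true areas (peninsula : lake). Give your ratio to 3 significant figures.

Since Mercator area scale is 1/cos²φ, the true area equals the apparent area multiplied by cos²φ.
True area of peninsula: 210000 × cos²(56.5°) = 210000 × 0.3046 = 63970 km².
True area of lake: 42000 × cos²(11.1°) = 42000 × 0.9629 = 40440 km².
Ratio = 63970 / 40440 ≈ 1.58.

1.58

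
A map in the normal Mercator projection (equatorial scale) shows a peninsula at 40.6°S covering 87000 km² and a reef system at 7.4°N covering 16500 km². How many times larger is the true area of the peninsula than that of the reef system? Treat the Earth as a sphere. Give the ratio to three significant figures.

3.09

Mercator's areal exaggeration is sec²φ; hence true area = (apparent area) · cos²φ.
True area of peninsula: 87000 × cos²(40.6°) = 87000 × 0.5765 = 50150 km².
True area of reef system: 16500 × cos²(7.4°) = 16500 × 0.9834 = 16230 km².
Ratio = 50150 / 16230 ≈ 3.09.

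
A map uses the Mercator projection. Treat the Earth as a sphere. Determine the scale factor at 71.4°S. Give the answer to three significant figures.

For Mercator, h = k = sec φ (a conformal cylindrical projection has a single point scale, 1/cos φ).
k = 1/cos 71.4° = 1/0.3190 = 3.135.

3.14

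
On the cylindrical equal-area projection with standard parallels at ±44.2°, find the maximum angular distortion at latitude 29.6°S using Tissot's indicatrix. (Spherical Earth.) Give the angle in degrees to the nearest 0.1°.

22.0°

Cylindrical equal-area (φ₀ = 44.2°): h = cos φ / cos 44.2° along meridians, k = cos 44.2° / cos φ along parallels; h·k = 1.
At 29.6°: h = 1.213, k = 0.8245; principal scales a = 1.213, b = 0.8245.
sin(ω/2) = (a − b)/(a + b) = 0.3883/2.037 = 0.1906, so ω = 2 arcsin(0.1906) ≈ 22.0°.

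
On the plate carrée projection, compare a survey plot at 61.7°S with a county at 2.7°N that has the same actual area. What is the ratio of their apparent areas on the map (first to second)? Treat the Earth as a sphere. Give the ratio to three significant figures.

For the equirectangular projection with φ₀ = 0 (plate carrée), h = 1 along meridians and k = sec φ along parallels.
Areal scale at 61.7°: h·k = 1.000 × 2.109 = 2.109.
Areal scale at 2.7°: h·k = 1.000 × 1.001 = 1.001.
Ratio = 2.109/1.001 ≈ 2.11.

2.11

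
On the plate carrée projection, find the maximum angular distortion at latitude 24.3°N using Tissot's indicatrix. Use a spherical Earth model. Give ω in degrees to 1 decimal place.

5.3°

For the equirectangular projection with φ₀ = 0 (plate carrée), h = 1 along meridians and k = sec φ along parallels.
At 24.3°: h = 1.000, k = 1.097; principal scales a = 1.097, b = 1.000.
sin(ω/2) = (a − b)/(a + b) = 0.09721/2.097 = 0.04635, so ω = 2 arcsin(0.04635) ≈ 5.3°.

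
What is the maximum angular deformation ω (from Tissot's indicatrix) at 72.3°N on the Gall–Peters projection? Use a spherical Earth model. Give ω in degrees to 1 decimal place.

Gall–Peters is a cylindrical equal-area projection with standard parallels at ±45°. For cylindrical equal-area with standard parallel φ₀, h = cos φ / cos φ₀ and k = cos φ₀ / cos φ, so h·k = 1.
At 72.3°: h = 0.4300, k = 2.326; principal scales a = 2.326, b = 0.4300.
sin(ω/2) = (a − b)/(a + b) = 1.896/2.756 = 0.6879, so ω = 2 arcsin(0.6879) ≈ 86.9°.

86.9°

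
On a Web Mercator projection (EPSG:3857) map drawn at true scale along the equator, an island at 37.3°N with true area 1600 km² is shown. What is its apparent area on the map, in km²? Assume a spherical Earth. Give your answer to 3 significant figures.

2530 km²

For Mercator, h = k = sec φ (a conformal cylindrical projection has a single point scale, 1/cos φ).
Areal scale = k² = sec²φ = 1/cos²(37.3°) = 1/0.7955² = 1.580.
Apparent area = 1600 × 1.580 ≈ 2530 km².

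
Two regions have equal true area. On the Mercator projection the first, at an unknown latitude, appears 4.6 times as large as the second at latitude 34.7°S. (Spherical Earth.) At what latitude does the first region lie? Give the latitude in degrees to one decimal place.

On Mercator, (apparent₁)/(apparent₂) = sec²φ₁ / sec²φ₂ when true areas are equal.
cos²φ₂ / cos²φ₁ = 4.6  ⇒  cos φ₁ = cos 34.7° / √4.6 = 0.8221/2.145 = 0.3833.
φ₁ = arccos(0.3833) ≈ 67.5°.

67.5°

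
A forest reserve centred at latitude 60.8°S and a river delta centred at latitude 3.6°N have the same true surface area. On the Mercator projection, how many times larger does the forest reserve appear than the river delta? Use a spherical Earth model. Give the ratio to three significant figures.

4.18

On Mercator, area is exaggerated by sec²φ = 1/cos²φ.
At 60.8°: sec²(60.8°) = 1/0.4879² = 4.202.
At 3.6°: sec²(3.6°) = 1/0.9980² = 1.004.
Ratio = 4.202/1.004 = cos²(3.6°)/cos²(60.8°) ≈ 4.18.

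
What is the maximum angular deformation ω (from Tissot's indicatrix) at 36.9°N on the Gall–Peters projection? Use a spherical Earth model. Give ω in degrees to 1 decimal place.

The Gall–Peters projection is cylindrical equal-area with φ₀ = 45°. Cylindrical equal-area (φ₀ = 45°): h = cos φ / cos 45° along meridians, k = cos 45° / cos φ along parallels; h·k = 1.
At 36.9°: h = 1.131, k = 0.8842; principal scales a = 1.131, b = 0.8842.
sin(ω/2) = (a − b)/(a + b) = 0.2467/2.015 = 0.1224, so ω = 2 arcsin(0.1224) ≈ 14.1°.

14.1°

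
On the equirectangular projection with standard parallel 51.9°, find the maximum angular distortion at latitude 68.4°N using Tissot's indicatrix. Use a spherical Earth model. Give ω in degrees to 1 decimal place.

In the equirectangular projection with standard parallel φ₀ = 51.9° (x = Rλ cos φ₀, y = Rφ), meridians are true-scale (h = 1) and the parallel scale is k = cos φ₀ / cos φ.
At 68.4°: h = 1.000, k = 1.676; principal scales a = 1.676, b = 1.000.
sin(ω/2) = (a − b)/(a + b) = 0.6762/2.676 = 0.2527, so ω = 2 arcsin(0.2527) ≈ 29.3°.

29.3°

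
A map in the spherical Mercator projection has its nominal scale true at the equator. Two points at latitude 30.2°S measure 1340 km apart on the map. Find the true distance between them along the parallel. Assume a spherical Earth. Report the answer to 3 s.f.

1160 km

For Mercator, h = k = sec φ (a conformal cylindrical projection has a single point scale, 1/cos φ).
Along the parallel at 30.2°, map distances are exaggerated by k = sec 30.2° = 1.157.
True distance = 1340 / 1.157 = 1340 × cos 30.2° ≈ 1160 km.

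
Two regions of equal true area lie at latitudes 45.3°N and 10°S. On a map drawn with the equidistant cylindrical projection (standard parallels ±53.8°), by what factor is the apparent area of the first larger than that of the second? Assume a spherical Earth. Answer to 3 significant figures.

1.40

The equidistant cylindrical projection with φ₀ = 53.8° has h = 1 (meridians true) and k = cos φ₀ / cos φ along parallels.
Areal scale at 45.3°: h·k = 1.000 × 0.8397 = 0.8397.
Areal scale at 10°: h·k = 1.000 × 0.5997 = 0.5997.
Ratio = 0.8397/0.5997 ≈ 1.40.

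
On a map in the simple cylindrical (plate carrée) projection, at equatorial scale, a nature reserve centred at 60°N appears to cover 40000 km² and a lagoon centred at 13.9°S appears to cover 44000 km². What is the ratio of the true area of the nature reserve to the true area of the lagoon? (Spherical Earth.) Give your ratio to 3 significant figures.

0.468

Plate carrée has h = 1 and k = sec φ, giving areal scale sec φ; true area = (apparent area) · cos φ.
True area of nature reserve: 40000 × cos(60°) = 40000 × 0.5000 = 20000 km².
True area of lagoon: 44000 × cos(13.9°) = 44000 × 0.9707 = 42710 km².
Ratio = 20000 / 42710 ≈ 0.468.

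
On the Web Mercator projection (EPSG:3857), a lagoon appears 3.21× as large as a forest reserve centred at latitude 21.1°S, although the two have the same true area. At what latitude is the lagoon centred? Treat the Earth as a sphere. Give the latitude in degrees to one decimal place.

58.6°

On Mercator, (apparent₁)/(apparent₂) = sec²φ₁ / sec²φ₂ when true areas are equal.
cos²φ₂ / cos²φ₁ = 3.21  ⇒  cos φ₁ = cos 21.1° / √3.21 = 0.9330/1.792 = 0.5207.
φ₁ = arccos(0.5207) ≈ 58.6°.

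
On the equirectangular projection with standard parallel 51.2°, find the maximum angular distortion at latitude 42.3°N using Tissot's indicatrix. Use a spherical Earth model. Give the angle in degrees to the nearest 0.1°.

With standard parallel φ₀ = 51.2°, the equirectangular projection gives x = Rλ cos φ₀, y = Rφ, so h = 1 and k = cos 51.2° / cos φ.
At 42.3°: h = 1.000, k = 0.8472; principal scales a = 1.000, b = 0.8472.
sin(ω/2) = (a − b)/(a + b) = 0.1528/1.847 = 0.08273, so ω = 2 arcsin(0.08273) ≈ 9.5°.

9.5°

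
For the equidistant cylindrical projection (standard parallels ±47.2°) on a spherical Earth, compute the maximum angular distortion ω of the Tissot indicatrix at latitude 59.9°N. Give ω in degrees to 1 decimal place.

With standard parallel φ₀ = 47.2°, the equirectangular projection gives x = Rλ cos φ₀, y = Rφ, so h = 1 and k = cos 47.2° / cos φ.
At 59.9°: h = 1.000, k = 1.355; principal scales a = 1.355, b = 1.000.
sin(ω/2) = (a − b)/(a + b) = 0.3548/2.355 = 0.1507, so ω = 2 arcsin(0.1507) ≈ 17.3°.

17.3°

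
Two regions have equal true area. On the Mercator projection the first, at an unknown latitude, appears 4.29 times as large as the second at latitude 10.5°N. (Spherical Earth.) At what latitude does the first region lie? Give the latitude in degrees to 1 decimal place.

On Mercator, (apparent₁)/(apparent₂) = sec²φ₁ / sec²φ₂ when true areas are equal.
cos²φ₂ / cos²φ₁ = 4.29  ⇒  cos φ₁ = cos 10.5° / √4.29 = 0.9833/2.071 = 0.4747.
φ₁ = arccos(0.4747) ≈ 61.7°.

61.7°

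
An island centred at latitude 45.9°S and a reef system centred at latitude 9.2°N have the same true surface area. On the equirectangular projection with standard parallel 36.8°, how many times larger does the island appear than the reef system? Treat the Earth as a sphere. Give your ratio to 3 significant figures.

In the equirectangular projection with standard parallel φ₀ = 36.8° (x = Rλ cos φ₀, y = Rφ), meridians are true-scale (h = 1) and the parallel scale is k = cos φ₀ / cos φ.
Areal scale at 45.9°: h·k = 1.000 × 1.151 = 1.151.
Areal scale at 9.2°: h·k = 1.000 × 0.8112 = 0.8112.
Ratio = 1.151/0.8112 ≈ 1.42.

1.42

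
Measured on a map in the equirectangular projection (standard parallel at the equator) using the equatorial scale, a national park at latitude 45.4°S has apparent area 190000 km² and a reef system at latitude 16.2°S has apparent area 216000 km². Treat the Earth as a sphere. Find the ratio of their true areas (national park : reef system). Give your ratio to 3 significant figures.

0.643

Plate carrée has h = 1 and k = sec φ, giving areal scale sec φ; true area = (apparent area) · cos φ.
True area of national park: 190000 × cos(45.4°) = 190000 × 0.7022 = 133400 km².
True area of reef system: 216000 × cos(16.2°) = 216000 × 0.9603 = 207400 km².
Ratio = 133400 / 207400 ≈ 0.643.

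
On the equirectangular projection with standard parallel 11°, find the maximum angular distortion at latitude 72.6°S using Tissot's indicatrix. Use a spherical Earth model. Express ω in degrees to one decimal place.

64.4°

The equidistant cylindrical projection with φ₀ = 11° has h = 1 (meridians true) and k = cos φ₀ / cos φ along parallels.
At 72.6°: h = 1.000, k = 3.283; principal scales a = 3.283, b = 1.000.
sin(ω/2) = (a − b)/(a + b) = 2.283/4.283 = 0.5330, so ω = 2 arcsin(0.5330) ≈ 64.4°.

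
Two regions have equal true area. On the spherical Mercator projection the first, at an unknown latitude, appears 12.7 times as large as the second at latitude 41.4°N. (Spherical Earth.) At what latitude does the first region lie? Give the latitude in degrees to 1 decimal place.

77.8°

Mercator areal scale is sec²φ, so apparent-area ratio = sec²φ₁ / sec²φ₂ = cos²φ₂ / cos²φ₁.
cos²φ₂ / cos²φ₁ = 12.7  ⇒  cos φ₁ = cos 41.4° / √12.7 = 0.7501/3.564 = 0.2105.
φ₁ = arccos(0.2105) ≈ 77.8°.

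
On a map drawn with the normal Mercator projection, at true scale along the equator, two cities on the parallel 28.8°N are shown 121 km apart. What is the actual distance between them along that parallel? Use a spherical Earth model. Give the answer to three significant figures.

106 km

The Mercator projection is conformal; its linear scale factor is the same in every direction and equals sec φ = 1/cos φ.
Along the parallel at 28.8°, map distances are exaggerated by k = sec 28.8° = 1.141.
True distance = 121 / 1.141 = 121 × cos 28.8° ≈ 106 km.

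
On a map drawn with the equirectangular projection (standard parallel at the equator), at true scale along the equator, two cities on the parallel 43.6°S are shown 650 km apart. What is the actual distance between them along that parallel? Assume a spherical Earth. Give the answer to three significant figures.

In the plate carrée (x = Rλ, y = Rφ), meridians are true-scale (h = 1) and parallels are stretched by k = sec φ.
Along the parallel at 43.6°, map distances are exaggerated by k = sec 43.6° = 1.381.
True distance = 650 / 1.381 = 650 × cos 43.6° ≈ 471 km.

471 km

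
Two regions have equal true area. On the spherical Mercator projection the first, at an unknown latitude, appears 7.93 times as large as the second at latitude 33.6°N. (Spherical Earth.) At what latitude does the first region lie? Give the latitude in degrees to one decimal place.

72.8°

For equal true areas on Mercator, apparent areas scale as sec²φ, so the ratio is cos²φ₂ / cos²φ₁.
cos²φ₂ / cos²φ₁ = 7.93  ⇒  cos φ₁ = cos 33.6° / √7.93 = 0.8329/2.816 = 0.2958.
φ₁ = arccos(0.2958) ≈ 72.8°.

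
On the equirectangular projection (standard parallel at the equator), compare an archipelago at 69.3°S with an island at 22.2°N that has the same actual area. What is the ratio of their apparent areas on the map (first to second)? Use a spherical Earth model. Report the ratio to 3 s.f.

2.62

For the equirectangular projection with φ₀ = 0 (plate carrée), h = 1 along meridians and k = sec φ along parallels.
Areal scale at 69.3°: h·k = 1.000 × 2.829 = 2.829.
Areal scale at 22.2°: h·k = 1.000 × 1.080 = 1.080.
Ratio = 2.829/1.080 ≈ 2.62.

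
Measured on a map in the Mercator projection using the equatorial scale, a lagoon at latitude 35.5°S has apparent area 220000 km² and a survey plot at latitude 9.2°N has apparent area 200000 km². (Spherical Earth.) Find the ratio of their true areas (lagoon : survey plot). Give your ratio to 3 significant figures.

0.748

On Mercator the areal scale is sec²φ, so true area = apparent × cos²φ.
True area of lagoon: 220000 × cos²(35.5°) = 220000 × 0.6628 = 145800 km².
True area of survey plot: 200000 × cos²(9.2°) = 200000 × 0.9744 = 194900 km².
Ratio = 145800 / 194900 ≈ 0.748.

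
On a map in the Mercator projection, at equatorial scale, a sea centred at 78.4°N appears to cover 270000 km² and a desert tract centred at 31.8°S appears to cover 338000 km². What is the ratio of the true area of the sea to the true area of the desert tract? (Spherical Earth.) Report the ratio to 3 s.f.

0.0447

On Mercator the areal scale is sec²φ, so true area = apparent × cos²φ.
True area of sea: 270000 × cos²(78.4°) = 270000 × 0.04043 = 10920 km².
True area of desert tract: 338000 × cos²(31.8°) = 338000 × 0.7223 = 244100 km².
Ratio = 10920 / 244100 ≈ 0.0447.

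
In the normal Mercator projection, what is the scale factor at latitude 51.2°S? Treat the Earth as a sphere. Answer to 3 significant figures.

1.60

The Mercator projection is conformal; its linear scale factor is the same in every direction and equals sec φ = 1/cos φ.
k = 1/cos 51.2° = 1/0.6266 = 1.596.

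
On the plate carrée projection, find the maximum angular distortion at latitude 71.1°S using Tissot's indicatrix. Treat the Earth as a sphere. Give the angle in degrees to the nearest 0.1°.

61.4°

Plate carrée maps x = Rλ, y = Rφ. The meridian scale is h = 1 and the parallel scale is k = 1/cos φ = sec φ.
At 71.1°: h = 1.000, k = 3.087; principal scales a = 3.087, b = 1.000.
sin(ω/2) = (a − b)/(a + b) = 2.087/4.087 = 0.5107, so ω = 2 arcsin(0.5107) ≈ 61.4°.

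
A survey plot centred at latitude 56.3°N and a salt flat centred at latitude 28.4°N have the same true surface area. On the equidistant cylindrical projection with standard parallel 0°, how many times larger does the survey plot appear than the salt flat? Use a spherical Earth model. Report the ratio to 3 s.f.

1.59

In the plate carrée (x = Rλ, y = Rφ), meridians are true-scale (h = 1) and parallels are stretched by k = sec φ.
Areal scale at 56.3°: h·k = 1.000 × 1.802 = 1.802.
Areal scale at 28.4°: h·k = 1.000 × 1.137 = 1.137.
Ratio = 1.802/1.137 ≈ 1.59.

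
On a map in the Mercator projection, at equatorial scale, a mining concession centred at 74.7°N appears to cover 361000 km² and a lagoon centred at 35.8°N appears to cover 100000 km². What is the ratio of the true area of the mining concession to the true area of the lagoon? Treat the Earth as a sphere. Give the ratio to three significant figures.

0.382

On Mercator the areal scale is sec²φ, so true area = apparent × cos²φ.
True area of mining concession: 361000 × cos²(74.7°) = 361000 × 0.06963 = 25140 km².
True area of lagoon: 100000 × cos²(35.8°) = 100000 × 0.6578 = 65780 km².
Ratio = 25140 / 65780 ≈ 0.382.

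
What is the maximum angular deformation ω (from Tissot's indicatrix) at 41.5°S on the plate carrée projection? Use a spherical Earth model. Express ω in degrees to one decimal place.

For the equirectangular projection with φ₀ = 0 (plate carrée), h = 1 along meridians and k = sec φ along parallels.
At 41.5°: h = 1.000, k = 1.335; principal scales a = 1.335, b = 1.000.
sin(ω/2) = (a − b)/(a + b) = 0.3352/2.335 = 0.1435, so ω = 2 arcsin(0.1435) ≈ 16.5°.

16.5°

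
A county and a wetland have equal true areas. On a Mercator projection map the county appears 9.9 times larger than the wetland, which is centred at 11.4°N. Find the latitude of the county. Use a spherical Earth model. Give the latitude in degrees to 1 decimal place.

71.8°

On Mercator, (apparent₁)/(apparent₂) = sec²φ₁ / sec²φ₂ when true areas are equal.
cos²φ₂ / cos²φ₁ = 9.9  ⇒  cos φ₁ = cos 11.4° / √9.9 = 0.9803/3.146 = 0.3116.
φ₁ = arccos(0.3116) ≈ 71.8°.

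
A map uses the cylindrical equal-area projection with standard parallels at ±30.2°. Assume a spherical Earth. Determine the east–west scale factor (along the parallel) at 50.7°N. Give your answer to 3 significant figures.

For cylindrical equal-area with standard parallel φ₀, h = cos φ / cos φ₀ and k = cos φ₀ / cos φ, so h·k = 1.
k = cos 30.2° / cos 50.7° = 0.8643/0.6334 = 1.365.

1.36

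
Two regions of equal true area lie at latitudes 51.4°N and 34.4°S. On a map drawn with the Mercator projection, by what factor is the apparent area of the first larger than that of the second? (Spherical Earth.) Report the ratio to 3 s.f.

Mercator areal scale is sec²φ.
At 51.4°: sec²(51.4°) = 1/0.6239² = 2.569.
At 34.4°: sec²(34.4°) = 1/0.8251² = 1.469.
Ratio = 2.569/1.469 = cos²(34.4°)/cos²(51.4°) ≈ 1.75.

1.75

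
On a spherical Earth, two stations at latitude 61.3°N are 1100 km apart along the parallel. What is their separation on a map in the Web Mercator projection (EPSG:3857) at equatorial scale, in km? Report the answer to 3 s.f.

2290 km

Mercator is conformal, so the point scale is isotropic: h = k = sec φ = 1/cos φ.
Along the parallel, k = sec 61.3° = 1/0.4802 = 2.082.
Map distance = 1100 × 2.082 ≈ 2290 km.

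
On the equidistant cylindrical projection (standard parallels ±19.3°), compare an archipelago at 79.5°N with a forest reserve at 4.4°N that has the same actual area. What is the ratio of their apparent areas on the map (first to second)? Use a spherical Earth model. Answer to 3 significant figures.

5.47

With standard parallel φ₀ = 19.3°, the equirectangular projection gives x = Rλ cos φ₀, y = Rφ, so h = 1 and k = cos 19.3° / cos φ.
Areal scale at 79.5°: h·k = 1.000 × 5.179 = 5.179.
Areal scale at 4.4°: h·k = 1.000 × 0.9466 = 0.9466.
Ratio = 5.179/0.9466 ≈ 5.47.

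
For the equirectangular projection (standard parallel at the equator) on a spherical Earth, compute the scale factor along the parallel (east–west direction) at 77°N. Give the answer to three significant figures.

4.45

Plate carrée maps x = Rλ, y = Rφ. The meridian scale is h = 1 and the parallel scale is k = 1/cos φ = sec φ.
k = 1/cos 77° = 1/0.2250 = 4.445.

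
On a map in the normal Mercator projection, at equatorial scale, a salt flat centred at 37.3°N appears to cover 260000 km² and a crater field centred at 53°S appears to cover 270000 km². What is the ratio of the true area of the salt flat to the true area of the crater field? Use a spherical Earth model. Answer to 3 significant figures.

1.68

Since Mercator area scale is 1/cos²φ, the true area equals the apparent area multiplied by cos²φ.
True area of salt flat: 260000 × cos²(37.3°) = 260000 × 0.6328 = 164500 km².
True area of crater field: 270000 × cos²(53°) = 270000 × 0.3622 = 97790 km².
Ratio = 164500 / 97790 ≈ 1.68.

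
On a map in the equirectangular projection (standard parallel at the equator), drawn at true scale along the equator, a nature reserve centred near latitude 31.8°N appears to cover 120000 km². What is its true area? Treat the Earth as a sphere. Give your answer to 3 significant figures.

In the plate carrée (x = Rλ, y = Rφ), meridians are true-scale (h = 1) and parallels are stretched by k = sec φ.
Areal scale = h·k = 1 × sec φ; at 31.8°, h = 1.000, k = 1.177, so h·k = 1.177.
True area = apparent / (areal scale) = 120000 / 1.177 ≈ 102000 km².

102000 km²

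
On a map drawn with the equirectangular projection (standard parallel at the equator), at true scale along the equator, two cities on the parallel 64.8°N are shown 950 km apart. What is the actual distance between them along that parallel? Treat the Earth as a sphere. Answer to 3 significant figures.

404 km

For the equirectangular projection with φ₀ = 0 (plate carrée), h = 1 along meridians and k = sec φ along parallels.
Along the parallel at 64.8°, map distances are exaggerated by k = sec 64.8° = 2.349.
True distance = 950 / 2.349 = 950 × cos 64.8° ≈ 404 km.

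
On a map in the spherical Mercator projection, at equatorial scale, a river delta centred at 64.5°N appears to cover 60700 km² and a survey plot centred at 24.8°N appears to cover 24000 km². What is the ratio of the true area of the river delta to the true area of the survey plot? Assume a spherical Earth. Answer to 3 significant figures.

0.569

Since Mercator area scale is 1/cos²φ, the true area equals the apparent area multiplied by cos²φ.
True area of river delta: 60700 × cos²(64.5°) = 60700 × 0.1853 = 11250 km².
True area of survey plot: 24000 × cos²(24.8°) = 24000 × 0.8241 = 19780 km².
Ratio = 11250 / 19780 ≈ 0.569.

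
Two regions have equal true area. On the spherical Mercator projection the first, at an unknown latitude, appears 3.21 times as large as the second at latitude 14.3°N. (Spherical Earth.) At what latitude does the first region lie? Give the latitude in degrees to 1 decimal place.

57.3°

For equal true areas on Mercator, apparent areas scale as sec²φ, so the ratio is cos²φ₂ / cos²φ₁.
cos²φ₂ / cos²φ₁ = 3.21  ⇒  cos φ₁ = cos 14.3° / √3.21 = 0.9690/1.792 = 0.5409.
φ₁ = arccos(0.5409) ≈ 57.3°.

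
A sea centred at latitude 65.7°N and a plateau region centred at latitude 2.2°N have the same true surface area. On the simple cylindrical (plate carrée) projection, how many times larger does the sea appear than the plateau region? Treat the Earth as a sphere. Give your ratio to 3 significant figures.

2.43

For the equirectangular projection with φ₀ = 0 (plate carrée), h = 1 along meridians and k = sec φ along parallels.
Areal scale at 65.7°: h·k = 1.000 × 2.430 = 2.430.
Areal scale at 2.2°: h·k = 1.000 × 1.001 = 1.001.
Ratio = 2.430/1.001 ≈ 2.43.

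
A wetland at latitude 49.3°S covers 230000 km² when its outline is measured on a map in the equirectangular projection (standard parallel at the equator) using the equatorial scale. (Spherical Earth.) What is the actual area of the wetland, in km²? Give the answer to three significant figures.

In the plate carrée (x = Rλ, y = Rφ), meridians are true-scale (h = 1) and parallels are stretched by k = sec φ.
Areal scale = h·k = 1 × sec φ; at 49.3°, h = 1.000, k = 1.534, so h·k = 1.534.
True area = apparent / (areal scale) = 230000 / 1.534 ≈ 150000 km².

150000 km²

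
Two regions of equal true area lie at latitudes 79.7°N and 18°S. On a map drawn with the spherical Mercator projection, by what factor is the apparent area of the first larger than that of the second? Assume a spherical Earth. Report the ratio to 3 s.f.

Mercator is conformal with k = sec φ, so areal scale = k² = sec²φ.
At 79.7°: sec²(79.7°) = 1/0.1788² = 31.28.
At 18°: sec²(18°) = 1/0.9511² = 1.106.
Ratio = 31.28/1.106 = cos²(18°)/cos²(79.7°) ≈ 28.3.

28.3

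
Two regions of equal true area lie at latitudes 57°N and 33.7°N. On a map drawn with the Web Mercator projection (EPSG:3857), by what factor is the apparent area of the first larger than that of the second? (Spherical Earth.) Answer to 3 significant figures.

2.33

On Mercator, area is exaggerated by sec²φ = 1/cos²φ.
At 57°: sec²(57°) = 1/0.5446² = 3.371.
At 33.7°: sec²(33.7°) = 1/0.8320² = 1.445.
Ratio = 3.371/1.445 = cos²(33.7°)/cos²(57°) ≈ 2.33.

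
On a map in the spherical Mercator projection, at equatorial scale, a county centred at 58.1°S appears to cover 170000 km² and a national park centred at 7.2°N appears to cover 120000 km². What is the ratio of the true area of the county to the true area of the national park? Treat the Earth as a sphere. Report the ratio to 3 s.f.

Mercator's areal exaggeration is sec²φ; hence true area = (apparent area) · cos²φ.
True area of county: 170000 × cos²(58.1°) = 170000 × 0.2792 = 47470 km².
True area of national park: 120000 × cos²(7.2°) = 120000 × 0.9843 = 118100 km².
Ratio = 47470 / 118100 ≈ 0.402.

0.402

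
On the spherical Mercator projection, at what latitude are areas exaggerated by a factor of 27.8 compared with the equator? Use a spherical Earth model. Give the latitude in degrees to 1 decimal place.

Mercator areal scale is sec²φ.
sec²φ = 27.8  ⇒  cos²φ = 0.03597  ⇒  cos φ = 0.1897.
φ = arccos(0.1897) ≈ 79.1°.

79.1°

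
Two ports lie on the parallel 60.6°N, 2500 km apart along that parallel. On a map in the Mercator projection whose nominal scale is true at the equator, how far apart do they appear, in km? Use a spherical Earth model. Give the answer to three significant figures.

The Mercator projection is conformal; its linear scale factor is the same in every direction and equals sec φ = 1/cos φ.
Along the parallel, k = sec 60.6° = 1/0.4909 = 2.037.
Map distance = 2500 × 2.037 ≈ 5090 km.

5090 km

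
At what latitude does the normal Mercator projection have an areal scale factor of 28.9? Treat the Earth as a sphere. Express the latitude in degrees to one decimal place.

79.3°

Mercator areal scale is sec²φ.
sec²φ = 28.9  ⇒  cos²φ = 0.03460  ⇒  cos φ = 0.1860.
φ = arccos(0.1860) ≈ 79.3°.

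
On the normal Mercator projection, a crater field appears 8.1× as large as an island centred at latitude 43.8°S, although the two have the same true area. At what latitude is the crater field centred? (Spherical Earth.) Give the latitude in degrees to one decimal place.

Mercator areal scale is sec²φ, so apparent-area ratio = sec²φ₁ / sec²φ₂ = cos²φ₂ / cos²φ₁.
cos²φ₂ / cos²φ₁ = 8.1  ⇒  cos φ₁ = cos 43.8° / √8.1 = 0.7218/2.846 = 0.2536.
φ₁ = arccos(0.2536) ≈ 75.3°.

75.3°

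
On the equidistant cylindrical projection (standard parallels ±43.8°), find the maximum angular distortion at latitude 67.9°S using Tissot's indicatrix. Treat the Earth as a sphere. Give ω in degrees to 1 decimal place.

36.7°

With standard parallel φ₀ = 43.8°, the equirectangular projection gives x = Rλ cos φ₀, y = Rφ, so h = 1 and k = cos 43.8° / cos φ.
At 67.9°: h = 1.000, k = 1.918; principal scales a = 1.918, b = 1.000.
sin(ω/2) = (a − b)/(a + b) = 0.9184/2.918 = 0.3147, so ω = 2 arcsin(0.3147) ≈ 36.7°.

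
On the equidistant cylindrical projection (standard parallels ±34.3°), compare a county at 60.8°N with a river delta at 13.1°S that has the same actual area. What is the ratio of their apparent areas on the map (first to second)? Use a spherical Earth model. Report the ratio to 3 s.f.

In the equirectangular projection with standard parallel φ₀ = 34.3° (x = Rλ cos φ₀, y = Rφ), meridians are true-scale (h = 1) and the parallel scale is k = cos φ₀ / cos φ.
Areal scale at 60.8°: h·k = 1.000 × 1.693 = 1.693.
Areal scale at 13.1°: h·k = 1.000 × 0.8482 = 0.8482.
Ratio = 1.693/0.8482 ≈ 2.00.

2.00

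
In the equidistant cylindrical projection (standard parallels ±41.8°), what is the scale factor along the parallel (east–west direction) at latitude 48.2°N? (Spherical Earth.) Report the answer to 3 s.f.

1.12

The equidistant cylindrical projection with φ₀ = 41.8° has h = 1 (meridians true) and k = cos φ₀ / cos φ along parallels.
k = cos 41.8° / cos 48.2° = 0.7455/0.6665 = 1.118.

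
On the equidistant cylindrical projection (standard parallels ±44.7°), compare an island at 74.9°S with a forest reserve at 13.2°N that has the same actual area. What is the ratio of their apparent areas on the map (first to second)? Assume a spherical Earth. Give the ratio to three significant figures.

The equidistant cylindrical projection with φ₀ = 44.7° has h = 1 (meridians true) and k = cos φ₀ / cos φ along parallels.
Areal scale at 74.9°: h·k = 1.000 × 2.729 = 2.729.
Areal scale at 13.2°: h·k = 1.000 × 0.7301 = 0.7301.
Ratio = 2.729/0.7301 ≈ 3.74.

3.74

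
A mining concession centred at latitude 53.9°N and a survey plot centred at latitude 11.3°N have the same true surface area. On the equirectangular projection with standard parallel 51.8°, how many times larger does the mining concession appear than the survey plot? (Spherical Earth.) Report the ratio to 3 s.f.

In the equirectangular projection with standard parallel φ₀ = 51.8° (x = Rλ cos φ₀, y = Rφ), meridians are true-scale (h = 1) and the parallel scale is k = cos φ₀ / cos φ.
Areal scale at 53.9°: h·k = 1.000 × 1.050 = 1.050.
Areal scale at 11.3°: h·k = 1.000 × 0.6306 = 0.6306.
Ratio = 1.050/0.6306 ≈ 1.66.

1.66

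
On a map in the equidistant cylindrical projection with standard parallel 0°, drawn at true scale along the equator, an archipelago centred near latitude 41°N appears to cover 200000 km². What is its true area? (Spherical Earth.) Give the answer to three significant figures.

151000 km²

For the equirectangular projection with φ₀ = 0 (plate carrée), h = 1 along meridians and k = sec φ along parallels.
Areal scale = h·k = 1 × sec φ; at 41°, h = 1.000, k = 1.325, so h·k = 1.325.
True area = apparent / (areal scale) = 200000 / 1.325 ≈ 151000 km².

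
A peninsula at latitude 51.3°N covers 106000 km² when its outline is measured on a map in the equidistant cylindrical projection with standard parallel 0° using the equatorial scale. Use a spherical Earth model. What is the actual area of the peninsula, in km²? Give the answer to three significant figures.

In the plate carrée (x = Rλ, y = Rφ), meridians are true-scale (h = 1) and parallels are stretched by k = sec φ.
Areal scale = h·k = 1 × sec φ; at 51.3°, h = 1.000, k = 1.599, so h·k = 1.599.
True area = apparent / (areal scale) = 106000 / 1.599 ≈ 66300 km².

66300 km²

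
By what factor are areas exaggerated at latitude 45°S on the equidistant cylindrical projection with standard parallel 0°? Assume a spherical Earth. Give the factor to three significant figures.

1.41

For the equirectangular projection with φ₀ = 0 (plate carrée), h = 1 along meridians and k = sec φ along parallels.
Areal scale = h·k = 1 × sec φ; at 45°, h = 1.000, k = 1.414, so h·k = 1.414.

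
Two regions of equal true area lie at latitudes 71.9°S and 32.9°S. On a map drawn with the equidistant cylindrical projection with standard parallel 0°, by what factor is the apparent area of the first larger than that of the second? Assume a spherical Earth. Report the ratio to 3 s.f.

In the plate carrée (x = Rλ, y = Rφ), meridians are true-scale (h = 1) and parallels are stretched by k = sec φ.
Areal scale at 71.9°: h·k = 1.000 × 3.219 = 3.219.
Areal scale at 32.9°: h·k = 1.000 × 1.191 = 1.191.
Ratio = 3.219/1.191 ≈ 2.70.

2.70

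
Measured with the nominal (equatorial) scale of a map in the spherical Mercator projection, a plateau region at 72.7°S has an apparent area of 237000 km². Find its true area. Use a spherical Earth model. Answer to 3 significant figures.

Mercator is conformal, so the point scale is isotropic: h = k = sec φ = 1/cos φ.
Areal scale = k² = sec²φ = 1/cos²(72.7°) = 1/0.2974² = 11.31.
True area = apparent / (areal scale) = 237000 / 11.31 ≈ 21000 km².

21000 km²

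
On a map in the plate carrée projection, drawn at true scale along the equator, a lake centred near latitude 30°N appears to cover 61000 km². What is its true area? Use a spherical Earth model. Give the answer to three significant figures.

52800 km²

Plate carrée maps x = Rλ, y = Rφ. The meridian scale is h = 1 and the parallel scale is k = 1/cos φ = sec φ.
Areal scale = h·k = 1 × sec φ; at 30°, h = 1.000, k = 1.155, so h·k = 1.155.
True area = apparent / (areal scale) = 61000 / 1.155 ≈ 52800 km².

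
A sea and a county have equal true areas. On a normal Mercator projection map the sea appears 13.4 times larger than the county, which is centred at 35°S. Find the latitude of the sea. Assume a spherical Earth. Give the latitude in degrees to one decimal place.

Mercator areal scale is sec²φ, so apparent-area ratio = sec²φ₁ / sec²φ₂ = cos²φ₂ / cos²φ₁.
cos²φ₂ / cos²φ₁ = 13.4  ⇒  cos φ₁ = cos 35° / √13.4 = 0.8192/3.661 = 0.2238.
φ₁ = arccos(0.2238) ≈ 77.1°.

77.1°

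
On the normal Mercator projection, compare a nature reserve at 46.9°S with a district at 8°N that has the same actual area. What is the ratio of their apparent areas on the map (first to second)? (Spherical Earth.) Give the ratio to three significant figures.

2.10

On Mercator, area is exaggerated by sec²φ = 1/cos²φ.
At 46.9°: sec²(46.9°) = 1/0.6833² = 2.142.
At 8°: sec²(8°) = 1/0.9903² = 1.020.
Ratio = 2.142/1.020 = cos²(8°)/cos²(46.9°) ≈ 2.10.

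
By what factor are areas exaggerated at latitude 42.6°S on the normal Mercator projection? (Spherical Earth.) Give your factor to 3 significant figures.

1.85

For Mercator, h = k = sec φ (a conformal cylindrical projection has a single point scale, 1/cos φ).
Areal scale = k² = sec²φ = 1/cos²(42.6°) = 1/0.7361² = 1.846.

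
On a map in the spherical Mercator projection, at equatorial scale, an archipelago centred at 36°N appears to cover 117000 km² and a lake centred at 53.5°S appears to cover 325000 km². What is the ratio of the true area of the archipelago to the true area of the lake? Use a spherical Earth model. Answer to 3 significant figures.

Since Mercator area scale is 1/cos²φ, the true area equals the apparent area multiplied by cos²φ.
True area of archipelago: 117000 × cos²(36°) = 117000 × 0.6545 = 76580 km².
True area of lake: 325000 × cos²(53.5°) = 325000 × 0.3538 = 115000 km².
Ratio = 76580 / 115000 ≈ 0.666.

0.666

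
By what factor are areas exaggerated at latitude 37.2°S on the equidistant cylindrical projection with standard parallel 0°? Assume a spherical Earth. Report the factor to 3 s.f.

1.26

For the equirectangular projection with φ₀ = 0 (plate carrée), h = 1 along meridians and k = sec φ along parallels.
Areal scale = h·k = 1 × sec φ; at 37.2°, h = 1.000, k = 1.255, so h·k = 1.255.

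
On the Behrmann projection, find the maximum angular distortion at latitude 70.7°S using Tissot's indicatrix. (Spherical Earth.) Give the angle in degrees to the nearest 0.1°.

96.4°

The Behrmann projection is cylindrical equal-area with φ₀ = 30°. Cylindrical equal-area (φ₀ = 30°): h = cos φ / cos 30° along meridians, k = cos 30° / cos φ along parallels; h·k = 1.
At 70.7°: h = 0.3816, k = 2.620; principal scales a = 2.620, b = 0.3816.
sin(ω/2) = (a − b)/(a + b) = 2.239/3.002 = 0.7457, so ω = 2 arcsin(0.7457) ≈ 96.4°.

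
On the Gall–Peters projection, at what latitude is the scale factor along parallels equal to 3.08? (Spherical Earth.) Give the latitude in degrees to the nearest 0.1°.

76.7°

The Gall–Peters projection is cylindrical equal-area with φ₀ = 45°. A cylindrical equal-area projection with standard parallel φ₀ has meridian scale h = cos φ / cos φ₀ and parallel scale k = cos φ₀ / cos φ (so areas are preserved, h·k = 1).
k = cos φ₀ / cos φ = 3.08  ⇒  cos φ = cos 45° / 3.08 = 0.2296.
φ = arccos(0.2296) ≈ 76.7°.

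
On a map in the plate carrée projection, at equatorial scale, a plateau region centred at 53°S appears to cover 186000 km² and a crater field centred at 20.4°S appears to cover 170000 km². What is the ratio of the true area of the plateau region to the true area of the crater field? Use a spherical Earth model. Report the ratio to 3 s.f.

0.703

On the plate carrée, areal scale = h·k = 1 × sec φ, so true area = apparent × cos φ.
True area of plateau region: 186000 × cos(53°) = 186000 × 0.6018 = 111900 km².
True area of crater field: 170000 × cos(20.4°) = 170000 × 0.9373 = 159300 km².
Ratio = 111900 / 159300 ≈ 0.703.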